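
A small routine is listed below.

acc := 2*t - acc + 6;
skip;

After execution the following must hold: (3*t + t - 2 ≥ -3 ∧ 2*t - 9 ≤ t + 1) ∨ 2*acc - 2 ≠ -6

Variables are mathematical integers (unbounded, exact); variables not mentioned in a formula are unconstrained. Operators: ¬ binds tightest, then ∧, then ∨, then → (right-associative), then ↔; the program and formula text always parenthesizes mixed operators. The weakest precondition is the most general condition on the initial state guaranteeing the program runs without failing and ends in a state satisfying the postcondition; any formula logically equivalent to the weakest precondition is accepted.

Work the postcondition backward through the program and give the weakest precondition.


Working backward. After the program, the postcondition (3*t + t - 2 ≥ -3 ∧ 2*t - 9 ≤ t + 1) ∨ 2*acc - 2 ≠ -6 must hold; in canonical form it is (4*t ≥ -1 ∧ t ≤ 10) ∨ 2*acc ≠ -4.
Before skip: (4*t ≥ -1 ∧ t ≤ 10) ∨ 2*acc ≠ -4
Before acc := 2*t - acc + 6: (4*t ≥ -1 ∧ t ≤ 10) ∨ 4*t ≠ 2*acc - 16
Answer: WP = (4*t ≥ -1 ∧ t ≤ 10) ∨ 4*t ≠ 2*acc - 16


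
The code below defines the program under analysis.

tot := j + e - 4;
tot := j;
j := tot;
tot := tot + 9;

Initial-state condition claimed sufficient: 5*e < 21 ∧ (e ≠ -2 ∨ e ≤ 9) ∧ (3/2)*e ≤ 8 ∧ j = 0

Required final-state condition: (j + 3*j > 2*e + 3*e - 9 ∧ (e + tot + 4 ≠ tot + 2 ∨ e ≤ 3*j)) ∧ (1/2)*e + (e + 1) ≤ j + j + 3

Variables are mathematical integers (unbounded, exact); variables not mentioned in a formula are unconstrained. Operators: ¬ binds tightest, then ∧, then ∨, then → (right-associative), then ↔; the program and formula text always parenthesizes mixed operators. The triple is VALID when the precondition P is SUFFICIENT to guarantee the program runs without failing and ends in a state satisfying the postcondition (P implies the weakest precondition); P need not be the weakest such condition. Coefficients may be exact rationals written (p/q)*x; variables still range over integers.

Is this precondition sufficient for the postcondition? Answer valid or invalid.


Working backward. After the program, the postcondition (j + 3*j > 2*e + 3*e - 9 ∧ (e + tot + 4 ≠ tot + 2 ∨ e ≤ 3*j)) ∧ (1/2)*e + (e + 1) ≤ j + j + 3 must hold; in canonical form it is 4*j > 5*e - 9 ∧ (e ≠ -2 ∨ e ≤ 3*j) ∧ (3/2)*e ≤ 2*j + 2.
Before tot := tot + 9: 4*j > 5*e - 9 ∧ (e ≠ -2 ∨ e ≤ 3*j) ∧ (3/2)*e ≤ 2*j + 2
Before j := tot: 4*tot > 5*e - 9 ∧ (e ≠ -2 ∨ e ≤ 3*tot) ∧ (3/2)*e ≤ 2*tot + 2
Before tot := j: 4*j > 5*e - 9 ∧ (e ≠ -2 ∨ e ≤ 3*j) ∧ (3/2)*e ≤ 2*j + 2
Before tot := j + e - 4: 4*j > 5*e - 9 ∧ (e ≠ -2 ∨ e ≤ 3*j) ∧ (3/2)*e ≤ 2*j + 2
The weakest precondition is 4*j > 5*e - 9 ∧ (e ≠ -2 ∨ e ≤ 3*j) ∧ (3/2)*e ≤ 2*j + 2.
Check whether 5*e < 21 ∧ (e ≠ -2 ∨ e ≤ 9) ∧ (3/2)*e ≤ 8 ∧ j = 0 implies it.
Countermodel: at the initial state e = 2, j = 0, the precondition holds but the weakest precondition fails.
Answer: invalid


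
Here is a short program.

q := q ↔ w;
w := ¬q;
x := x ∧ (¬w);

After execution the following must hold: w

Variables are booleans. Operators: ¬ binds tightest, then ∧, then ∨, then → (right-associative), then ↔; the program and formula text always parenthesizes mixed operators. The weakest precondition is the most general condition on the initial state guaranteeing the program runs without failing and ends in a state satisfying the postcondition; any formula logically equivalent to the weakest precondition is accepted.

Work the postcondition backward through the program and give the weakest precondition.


Working backward. After the program, w must hold.
Before x := x ∧ (¬w): w
Before w := ¬q: ¬q
Before q := q ↔ w: ¬(q ↔ w)
Answer: WP = ¬(q ↔ w)


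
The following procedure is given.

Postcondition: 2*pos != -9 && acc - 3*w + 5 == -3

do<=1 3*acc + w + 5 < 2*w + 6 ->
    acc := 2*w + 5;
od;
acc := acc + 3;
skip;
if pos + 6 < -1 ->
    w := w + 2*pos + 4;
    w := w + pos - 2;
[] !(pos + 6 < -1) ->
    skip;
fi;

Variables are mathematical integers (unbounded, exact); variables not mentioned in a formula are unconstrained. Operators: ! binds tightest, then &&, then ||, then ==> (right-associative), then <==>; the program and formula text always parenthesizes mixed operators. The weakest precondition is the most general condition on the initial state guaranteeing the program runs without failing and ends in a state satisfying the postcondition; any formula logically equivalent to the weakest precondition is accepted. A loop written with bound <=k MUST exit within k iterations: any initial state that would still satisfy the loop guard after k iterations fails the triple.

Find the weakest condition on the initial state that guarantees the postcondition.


Working backward. After the program, the postcondition 2*pos != -9 && acc - 3*w + 5 == -3 must hold; in canonical form it is 2*pos != -9 && acc == 3*w - 8.
Then branch requires 2*pos != -9 && acc == 9*pos + 3*w - 2; else branch requires 2*pos != -9 && acc == 3*w - 8.
Before the if: (pos < -7 ==> (2*pos != -9 && acc == 9*pos + 3*w - 2)) && ((!(pos < -7)) ==> (2*pos != -9 && acc == 3*w - 8))
Before skip: (pos < -7 ==> (2*pos != -9 && acc == 9*pos + 3*w - 2)) && ((!(pos < -7)) ==> (2*pos != -9 && acc == 3*w - 8))
Before acc := acc + 3: (pos < -7 ==> (2*pos != -9 && acc == 9*pos + 3*w - 5)) && ((!(pos < -7)) ==> (2*pos != -9 && acc == 3*w - 11))
Before the loop (bound <=1), unroll the exhaustion recursion (WP_0 = exit-now case; WP_j = one more guarded iteration, up to j = 1):
  WP_0: (!(3*acc < w + 1)) && (pos < -7 ==> (2*pos != -9 && acc == 9*pos + 3*w - 5)) && ((!(pos < -7)) ==> (2*pos != -9 && acc == 3*w - 11))
  WP_1: (3*acc < w + 1 ==> ((!(5*w < -14)) && (pos < -7 ==> (2*pos != -9 && 9*pos + w == 10)) && ((!(pos < -7)) ==> (2*pos != -9 && w == 16)))) && ((!(3*acc < w + 1)) ==> ((pos < -7 ==> (2*pos != -9 && acc == 9*pos + 3*w - 5)) && ((!(pos < -7)) ==> (2*pos != -9 && acc == 3*w - 11))))
So before the loop: (3*acc < w + 1 ==> ((!(5*w < -14)) && (pos < -7 ==> (2*pos != -9 && 9*pos + w == 10)) && ((!(pos < -7)) ==> (2*pos != -9 && w == 16)))) && ((!(3*acc < w + 1)) ==> ((pos < -7 ==> (2*pos != -9 && acc == 9*pos + 3*w - 5)) && ((!(pos < -7)) ==> (2*pos != -9 && acc == 3*w - 11))))
Answer: WP = (3*acc < w + 1 ==> ((!(5*w < -14)) && (pos < -7 ==> (2*pos != -9 && 9*pos + w == 10)) && ((!(pos < -7)) ==> (2*pos != -9 && w == 16)))) && ((!(3*acc < w + 1)) ==> ((pos < -7 ==> (2*pos != -9 && acc == 9*pos + 3*w - 5)) && ((!(pos < -7)) ==> (2*pos != -9 && acc == 3*w - 11))))


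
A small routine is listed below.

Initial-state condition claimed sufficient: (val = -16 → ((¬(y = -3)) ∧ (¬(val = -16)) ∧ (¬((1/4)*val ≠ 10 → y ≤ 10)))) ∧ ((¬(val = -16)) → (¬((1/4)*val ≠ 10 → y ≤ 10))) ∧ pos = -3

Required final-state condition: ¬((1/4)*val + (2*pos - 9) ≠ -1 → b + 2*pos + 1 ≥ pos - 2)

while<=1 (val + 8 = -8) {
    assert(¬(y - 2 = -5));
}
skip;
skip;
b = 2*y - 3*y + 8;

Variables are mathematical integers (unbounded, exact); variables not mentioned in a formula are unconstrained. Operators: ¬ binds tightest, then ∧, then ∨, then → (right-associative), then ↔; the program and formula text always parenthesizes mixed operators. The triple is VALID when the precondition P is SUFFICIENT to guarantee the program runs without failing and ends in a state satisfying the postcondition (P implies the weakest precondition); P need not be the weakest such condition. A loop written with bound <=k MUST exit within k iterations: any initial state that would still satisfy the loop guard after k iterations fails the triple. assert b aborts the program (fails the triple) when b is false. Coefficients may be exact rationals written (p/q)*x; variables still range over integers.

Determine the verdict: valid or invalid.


Working backward. After the program, the postcondition ¬((1/4)*val + (2*pos - 9) ≠ -1 → b + 2*pos + 1 ≥ pos - 2) must hold; in canonical form it is ¬(2*pos + (1/4)*val ≠ 8 → b + pos ≥ -3).
Before b := 2*y - 3*y + 8: ¬(2*pos + (1/4)*val ≠ 8 → pos ≥ y - 11)
Before skip: ¬(2*pos + (1/4)*val ≠ 8 → pos ≥ y - 11)
Before skip: ¬(2*pos + (1/4)*val ≠ 8 → pos ≥ y - 11)
Before the loop (bound <=1), unroll the exhaustion recursion (WP_0 = exit-now case; WP_j = one more guarded iteration, up to j = 1):
  WP_0: (¬(val = -16)) ∧ (¬(2*pos + (1/4)*val ≠ 8 → pos ≥ y - 11))
  WP_1: (val = -16 → ((¬(y = -3)) ∧ (¬(val = -16)) ∧ (¬(2*pos + (1/4)*val ≠ 8 → pos ≥ y - 11)))) ∧ ((¬(val = -16)) → (¬(2*pos + (1/4)*val ≠ 8 → pos ≥ y - 11)))
So before the loop: (val = -16 → ((¬(y = -3)) ∧ (¬(val = -16)) ∧ (¬(2*pos + (1/4)*val ≠ 8 → pos ≥ y - 11)))) ∧ ((¬(val = -16)) → (¬(2*pos + (1/4)*val ≠ 8 → pos ≥ y - 11)))
The weakest precondition is (val = -16 → ((¬(y = -3)) ∧ (¬(val = -16)) ∧ (¬(2*pos + (1/4)*val ≠ 8 → pos ≥ y - 11)))) ∧ ((¬(val = -16)) → (¬(2*pos + (1/4)*val ≠ 8 → pos ≥ y - 11))).
Check whether (val = -16 → ((¬(y = -3)) ∧ (¬(val = -16)) ∧ (¬((1/4)*val ≠ 10 → y ≤ 10)))) ∧ ((¬(val = -16)) → (¬((1/4)*val ≠ 10 → y ≤ 10))) ∧ pos = -3 implies it.
Countermodel: at the initial state pos = -3, val = 56, y = 11, the precondition holds but the weakest precondition fails.
Answer: invalid


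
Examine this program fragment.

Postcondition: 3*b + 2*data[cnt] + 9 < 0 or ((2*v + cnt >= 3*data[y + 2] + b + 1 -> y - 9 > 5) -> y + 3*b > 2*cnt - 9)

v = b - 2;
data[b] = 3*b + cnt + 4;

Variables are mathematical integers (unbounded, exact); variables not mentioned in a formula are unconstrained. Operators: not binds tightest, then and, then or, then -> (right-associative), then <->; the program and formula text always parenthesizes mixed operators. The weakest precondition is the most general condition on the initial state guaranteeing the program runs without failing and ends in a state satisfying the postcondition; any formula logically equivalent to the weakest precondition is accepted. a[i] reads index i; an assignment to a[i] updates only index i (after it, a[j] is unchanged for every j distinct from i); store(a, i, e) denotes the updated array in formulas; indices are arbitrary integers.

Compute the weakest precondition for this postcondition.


Working backward. After the program, the postcondition 3*b + 2*data[cnt] + 9 < 0 or ((2*v + cnt >= 3*data[y + 2] + b + 1 -> y - 9 > 5) -> y + 3*b > 2*cnt - 9) must hold; in canonical form it is 2*data[cnt] + 3*b < -9 or ((cnt + 2*v >= 3*data[y + 2] + b + 1 -> y > 14) -> 3*b + y > 2*cnt - 9).
Before data[b] := 3*b + cnt + 4: 2*store(data, b, 3*b + cnt + 4)[cnt] + 3*b < -9 or ((cnt + 2*v >= 3*store(data, b, 3*b + cnt + 4)[y + 2] + b + 1 -> y > 14) -> 3*b + y > 2*cnt - 9)
Before v := b - 2: 2*store(data, b, 3*b + cnt + 4)[cnt] + 3*b < -9 or ((b + cnt >= 3*store(data, b, 3*b + cnt + 4)[y + 2] + 5 -> y > 14) -> 3*b + y > 2*cnt - 9)
Answer: WP = 2*store(data, b, 3*b + cnt + 4)[cnt] + 3*b < -9 or ((b + cnt >= 3*store(data, b, 3*b + cnt + 4)[y + 2] + 5 -> y > 14) -> 3*b + y > 2*cnt - 9)


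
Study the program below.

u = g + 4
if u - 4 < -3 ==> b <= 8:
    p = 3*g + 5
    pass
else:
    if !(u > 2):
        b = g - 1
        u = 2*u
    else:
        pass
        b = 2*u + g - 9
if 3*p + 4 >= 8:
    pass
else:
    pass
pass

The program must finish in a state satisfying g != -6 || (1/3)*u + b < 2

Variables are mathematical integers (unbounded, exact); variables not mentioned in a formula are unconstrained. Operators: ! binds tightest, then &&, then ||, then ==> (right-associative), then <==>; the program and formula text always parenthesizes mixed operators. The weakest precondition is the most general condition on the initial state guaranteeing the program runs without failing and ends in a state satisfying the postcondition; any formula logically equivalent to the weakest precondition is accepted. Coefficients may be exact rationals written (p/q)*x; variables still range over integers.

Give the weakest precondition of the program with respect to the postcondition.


Working backward. After the program, the postcondition g != -6 || (1/3)*u + b < 2 must hold; in canonical form it is g != -6 || b + (1/3)*u < 2.
Before skip: g != -6 || b + (1/3)*u < 2
Then branch requires g != -6 || b + (1/3)*u < 2; else branch requires g != -6 || b + (1/3)*u < 2.
Before the if: (3*p >= 4 ==> (g != -6 || b + (1/3)*u < 2)) && ((!(3*p >= 4)) ==> (g != -6 || b + (1/3)*u < 2))
Then branch requires (9*g >= -11 ==> (g != -6 || b + (1/3)*u < 2)) && ((!(9*g >= -11)) ==> (g != -6 || b + (1/3)*u < 2)); else branch requires ((!(u > 2)) ==> ((3*p >= 4 ==> (g != -6 || g + (2/3)*u < 3)) && ((!(3*p >= 4)) ==> (g != -6 || g + (2/3)*u < 3)))) && (u > 2 ==> ((3*p >= 4 ==> (g != -6 || g + (7/3)*u < 11)) && ((!(3*p >= 4)) ==> (g != -6 || g + (7/3)*u < 11)))).
Before the if: ((u < 1 ==> b <= 8) ==> ((9*g >= -11 ==> (g != -6 || b + (1/3)*u < 2)) && ((!(9*g >= -11)) ==> (g != -6 || b + (1/3)*u < 2)))) && ((!(u < 1 ==> b <= 8)) ==> (((!(u > 2)) ==> ((3*p >= 4 ==> (g != -6 || g + (2/3)*u < 3)) && ((!(3*p >= 4)) ==> (g != -6 || g + (2/3)*u < 3)))) && (u > 2 ==> ((3*p >= 4 ==> (g != -6 || g + (7/3)*u < 11)) && ((!(3*p >= 4)) ==> (g != -6 || g + (7/3)*u < 11))))))
Before u := g + 4: ((g < -3 ==> b <= 8) ==> ((9*g >= -11 ==> (g != -6 || b + (1/3)*g < 2/3)) && ((!(9*g >= -11)) ==> (g != -6 || b + (1/3)*g < 2/3)))) && ((!(g < -3 ==> b <= 8)) ==> (((!(g > -2)) ==> ((3*p >= 4 ==> (g != -6 || (5/3)*g < 1/3)) && ((!(3*p >= 4)) ==> (g != -6 || (5/3)*g < 1/3)))) && (g > -2 ==> ((3*p >= 4 ==> (g != -6 || (10/3)*g < 5/3)) && ((!(3*p >= 4)) ==> (g != -6 || (10/3)*g < 5/3))))))
Answer: WP = ((g < -3 ==> b <= 8) ==> ((9*g >= -11 ==> (g != -6 || b + (1/3)*g < 2/3)) && ((!(9*g >= -11)) ==> (g != -6 || b + (1/3)*g < 2/3)))) && ((!(g < -3 ==> b <= 8)) ==> (((!(g > -2)) ==> ((3*p >= 4 ==> (g != -6 || (5/3)*g < 1/3)) && ((!(3*p >= 4)) ==> (g != -6 || (5/3)*g < 1/3)))) && (g > -2 ==> ((3*p >= 4 ==> (g != -6 || (10/3)*g < 5/3)) && ((!(3*p >= 4)) ==> (g != -6 || (10/3)*g < 5/3))))))


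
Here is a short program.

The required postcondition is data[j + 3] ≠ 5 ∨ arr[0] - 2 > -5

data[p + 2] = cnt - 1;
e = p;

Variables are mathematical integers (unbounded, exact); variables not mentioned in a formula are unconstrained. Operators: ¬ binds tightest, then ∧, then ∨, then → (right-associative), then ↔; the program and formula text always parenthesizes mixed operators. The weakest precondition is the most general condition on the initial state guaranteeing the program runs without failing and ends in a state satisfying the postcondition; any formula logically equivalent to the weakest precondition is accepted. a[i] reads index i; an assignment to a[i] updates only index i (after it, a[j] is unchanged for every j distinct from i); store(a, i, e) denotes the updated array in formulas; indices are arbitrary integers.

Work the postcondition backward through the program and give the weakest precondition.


Working backward. After the program, the postcondition data[j + 3] ≠ 5 ∨ arr[0] - 2 > -5 must hold; in canonical form it is data[j + 3] ≠ 5 ∨ arr[0] > -3.
Before e := p: data[j + 3] ≠ 5 ∨ arr[0] > -3
Before data[p + 2] := cnt - 1: store(data, p + 2, cnt - 1)[j + 3] ≠ 5 ∨ arr[0] > -3
Answer: WP = store(data, p + 2, cnt - 1)[j + 3] ≠ 5 ∨ arr[0] > -3


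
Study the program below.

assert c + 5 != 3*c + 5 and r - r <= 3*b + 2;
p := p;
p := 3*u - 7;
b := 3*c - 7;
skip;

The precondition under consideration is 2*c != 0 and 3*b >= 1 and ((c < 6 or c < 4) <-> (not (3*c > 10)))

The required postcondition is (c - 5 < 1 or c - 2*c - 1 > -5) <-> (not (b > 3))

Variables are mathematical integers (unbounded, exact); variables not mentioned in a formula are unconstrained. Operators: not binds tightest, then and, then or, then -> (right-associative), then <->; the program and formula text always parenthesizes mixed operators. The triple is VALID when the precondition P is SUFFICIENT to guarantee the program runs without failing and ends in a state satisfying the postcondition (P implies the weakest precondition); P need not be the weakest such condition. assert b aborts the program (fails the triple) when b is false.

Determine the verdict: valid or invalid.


Working backward. After the program, the postcondition (c - 5 < 1 or c - 2*c - 1 > -5) <-> (not (b > 3)) must hold; in canonical form it is (c < 6 or c < 4) <-> (not (b > 3)).
Before skip: (c < 6 or c < 4) <-> (not (b > 3))
Before b := 3*c - 7: (c < 6 or c < 4) <-> (not (3*c > 10))
Before p := 3*u - 7: (c < 6 or c < 4) <-> (not (3*c > 10))
Before p := p: (c < 6 or c < 4) <-> (not (3*c > 10))
Before assert c + 5 != 3*c + 5 and r - r <= 3*b + 2: 2*c != 0 and 3*b >= -2 and ((c < 6 or c < 4) <-> (not (3*c > 10)))
The weakest precondition is 2*c != 0 and 3*b >= -2 and ((c < 6 or c < 4) <-> (not (3*c > 10))).
Check whether 2*c != 0 and 3*b >= 1 and ((c < 6 or c < 4) <-> (not (3*c > 10))) implies it.
Every state satisfying the precondition satisfies the weakest precondition: the implication holds.
Answer: valid


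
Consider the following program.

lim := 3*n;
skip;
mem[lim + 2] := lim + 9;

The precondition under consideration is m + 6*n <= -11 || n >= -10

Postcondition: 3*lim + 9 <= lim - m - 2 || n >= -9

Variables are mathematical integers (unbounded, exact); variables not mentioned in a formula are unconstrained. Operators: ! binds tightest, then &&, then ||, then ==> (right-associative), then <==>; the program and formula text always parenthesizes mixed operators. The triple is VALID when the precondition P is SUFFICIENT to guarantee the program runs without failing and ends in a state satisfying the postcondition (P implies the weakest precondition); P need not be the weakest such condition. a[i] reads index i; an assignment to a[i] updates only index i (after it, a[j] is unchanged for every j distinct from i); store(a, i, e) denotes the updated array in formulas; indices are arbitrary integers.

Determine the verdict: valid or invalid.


Working backward. After the program, the postcondition 3*lim + 9 <= lim - m - 2 || n >= -9 must hold; in canonical form it is 2*lim + m <= -11 || n >= -9.
Before mem[lim + 2] := lim + 9: 2*lim + m <= -11 || n >= -9
Before skip: 2*lim + m <= -11 || n >= -9
Before lim := 3*n: m + 6*n <= -11 || n >= -9
The weakest precondition is m + 6*n <= -11 || n >= -9.
Check whether m + 6*n <= -11 || n >= -10 implies it.
Countermodel: at the initial state m = 50, n = -10, the precondition holds but the weakest precondition fails.
Answer: invalid


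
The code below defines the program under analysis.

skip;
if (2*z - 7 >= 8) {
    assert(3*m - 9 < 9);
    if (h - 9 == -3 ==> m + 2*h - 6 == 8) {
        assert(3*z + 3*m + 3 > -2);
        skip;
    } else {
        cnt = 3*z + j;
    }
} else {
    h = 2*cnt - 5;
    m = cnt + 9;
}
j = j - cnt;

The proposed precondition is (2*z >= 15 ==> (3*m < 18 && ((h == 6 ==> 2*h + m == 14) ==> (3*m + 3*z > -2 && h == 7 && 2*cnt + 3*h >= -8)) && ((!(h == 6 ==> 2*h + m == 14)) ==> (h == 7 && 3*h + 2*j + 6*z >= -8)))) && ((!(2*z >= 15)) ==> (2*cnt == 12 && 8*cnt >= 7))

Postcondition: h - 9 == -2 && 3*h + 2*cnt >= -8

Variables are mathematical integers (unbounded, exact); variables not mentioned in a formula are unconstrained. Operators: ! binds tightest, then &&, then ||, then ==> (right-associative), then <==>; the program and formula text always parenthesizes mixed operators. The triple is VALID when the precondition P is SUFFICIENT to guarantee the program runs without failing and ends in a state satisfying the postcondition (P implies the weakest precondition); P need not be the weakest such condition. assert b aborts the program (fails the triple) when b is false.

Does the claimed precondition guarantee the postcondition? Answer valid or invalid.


Working backward. After the program, the postcondition h - 9 == -2 && 3*h + 2*cnt >= -8 must hold; in canonical form it is h == 7 && 2*cnt + 3*h >= -8.
Before j := j - cnt: h == 7 && 2*cnt + 3*h >= -8
Then branch requires 3*m < 18 && ((h == 6 ==> 2*h + m == 14) ==> (3*m + 3*z > -5 && h == 7 && 2*cnt + 3*h >= -8)) && ((!(h == 6 ==> 2*h + m == 14)) ==> (h == 7 && 3*h + 2*j + 6*z >= -8)); else branch requires 2*cnt == 12 && 8*cnt >= 7.
Before the if: (2*z >= 15 ==> (3*m < 18 && ((h == 6 ==> 2*h + m == 14) ==> (3*m + 3*z > -5 && h == 7 && 2*cnt + 3*h >= -8)) && ((!(h == 6 ==> 2*h + m == 14)) ==> (h == 7 && 3*h + 2*j + 6*z >= -8)))) && ((!(2*z >= 15)) ==> (2*cnt == 12 && 8*cnt >= 7))
Before skip: (2*z >= 15 ==> (3*m < 18 && ((h == 6 ==> 2*h + m == 14) ==> (3*m + 3*z > -5 && h == 7 && 2*cnt + 3*h >= -8)) && ((!(h == 6 ==> 2*h + m == 14)) ==> (h == 7 && 3*h + 2*j + 6*z >= -8)))) && ((!(2*z >= 15)) ==> (2*cnt == 12 && 8*cnt >= 7))
The weakest precondition is (2*z >= 15 ==> (3*m < 18 && ((h == 6 ==> 2*h + m == 14) ==> (3*m + 3*z > -5 && h == 7 && 2*cnt + 3*h >= -8)) && ((!(h == 6 ==> 2*h + m == 14)) ==> (h == 7 && 3*h + 2*j + 6*z >= -8)))) && ((!(2*z >= 15)) ==> (2*cnt == 12 && 8*cnt >= 7)).
Check whether (2*z >= 15 ==> (3*m < 18 && ((h == 6 ==> 2*h + m == 14) ==> (3*m + 3*z > -2 && h == 7 && 2*cnt + 3*h >= -8)) && ((!(h == 6 ==> 2*h + m == 14)) ==> (h == 7 && 3*h + 2*j + 6*z >= -8)))) && ((!(2*z >= 15)) ==> (2*cnt == 12 && 8*cnt >= 7)) implies it.
Every state satisfying the precondition satisfies the weakest precondition: the implication holds.
Answer: valid


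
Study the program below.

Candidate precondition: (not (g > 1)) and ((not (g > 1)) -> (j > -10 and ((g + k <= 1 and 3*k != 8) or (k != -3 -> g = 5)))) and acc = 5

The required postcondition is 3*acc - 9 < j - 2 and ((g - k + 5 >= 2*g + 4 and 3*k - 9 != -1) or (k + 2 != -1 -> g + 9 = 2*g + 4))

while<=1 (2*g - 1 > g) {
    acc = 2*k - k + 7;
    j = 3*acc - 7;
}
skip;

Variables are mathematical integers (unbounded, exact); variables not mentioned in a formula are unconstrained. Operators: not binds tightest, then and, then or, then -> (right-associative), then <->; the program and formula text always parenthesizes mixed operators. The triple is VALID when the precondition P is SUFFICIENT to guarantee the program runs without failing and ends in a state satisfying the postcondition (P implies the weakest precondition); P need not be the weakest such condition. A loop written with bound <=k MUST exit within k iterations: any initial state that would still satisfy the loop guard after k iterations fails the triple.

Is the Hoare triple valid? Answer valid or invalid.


Working backward. After the program, the postcondition 3*acc - 9 < j - 2 and ((g - k + 5 >= 2*g + 4 and 3*k - 9 != -1) or (k + 2 != -1 -> g + 9 = 2*g + 4)) must hold; in canonical form it is 3*acc < j + 7 and ((g + k <= 1 and 3*k != 8) or (k != -3 -> g = 5)).
Before skip: 3*acc < j + 7 and ((g + k <= 1 and 3*k != 8) or (k != -3 -> g = 5))
Before the loop (bound <=1), unroll the exhaustion recursion (WP_0 = exit-now case; WP_j = one more guarded iteration, up to j = 1):
  WP_0: (not (g > 1)) and 3*acc < j + 7 and ((g + k <= 1 and 3*k != 8) or (k != -3 -> g = 5))
  WP_1: (not (g > 1)) and ((not (g > 1)) -> (3*acc < j + 7 and ((g + k <= 1 and 3*k != 8) or (k != -3 -> g = 5))))
So before the loop: (not (g > 1)) and ((not (g > 1)) -> (3*acc < j + 7 and ((g + k <= 1 and 3*k != 8) or (k != -3 -> g = 5))))
The weakest precondition is (not (g > 1)) and ((not (g > 1)) -> (3*acc < j + 7 and ((g + k <= 1 and 3*k != 8) or (k != -3 -> g = 5)))).
Check whether (not (g > 1)) and ((not (g > 1)) -> (j > -10 and ((g + k <= 1 and 3*k != 8) or (k != -3 -> g = 5)))) and acc = 5 implies it.
Countermodel: at the initial state acc = 5, g = 1, j = 0, k = 0, the precondition holds but the weakest precondition fails.
Answer: invalid


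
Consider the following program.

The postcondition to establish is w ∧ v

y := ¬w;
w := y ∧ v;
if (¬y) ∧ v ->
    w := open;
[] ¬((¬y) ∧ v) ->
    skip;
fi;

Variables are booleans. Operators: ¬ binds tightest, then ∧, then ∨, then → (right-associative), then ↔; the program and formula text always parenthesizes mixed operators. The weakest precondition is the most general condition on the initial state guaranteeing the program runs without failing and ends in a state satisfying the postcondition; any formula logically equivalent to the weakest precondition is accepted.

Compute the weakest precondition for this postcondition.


Working backward. After the program, w ∧ v must hold.
Then branch requires open ∧ v; else branch requires w ∧ v.
Before the if: (((¬y) ∧ v) → (open ∧ v)) ∧ ((¬((¬y) ∧ v)) → (w ∧ v))
Before w := y ∧ v: (((¬y) ∧ v) → (open ∧ v)) ∧ ((¬((¬y) ∧ v)) → (y ∧ v))
Before y := ¬w: ((w ∧ v) → (open ∧ v)) ∧ ((¬(w ∧ v)) → ((¬w) ∧ v))
Answer: WP = ((w ∧ v) → (open ∧ v)) ∧ ((¬(w ∧ v)) → ((¬w) ∧ v))


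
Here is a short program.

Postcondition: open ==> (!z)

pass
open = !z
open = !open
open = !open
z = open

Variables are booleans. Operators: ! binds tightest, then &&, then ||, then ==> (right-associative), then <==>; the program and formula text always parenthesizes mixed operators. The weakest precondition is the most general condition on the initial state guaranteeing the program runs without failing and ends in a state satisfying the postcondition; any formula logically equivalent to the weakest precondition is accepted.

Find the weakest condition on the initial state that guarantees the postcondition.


Working backward. After the program, open ==> (!z) must hold.
Before z := open: open ==> (!open)
Before open := !open: (!open) ==> open
Before open := !open: open ==> (!open)
Before open := !z: (!z) ==> z
Before skip: (!z) ==> z
Answer: WP = (!z) ==> z


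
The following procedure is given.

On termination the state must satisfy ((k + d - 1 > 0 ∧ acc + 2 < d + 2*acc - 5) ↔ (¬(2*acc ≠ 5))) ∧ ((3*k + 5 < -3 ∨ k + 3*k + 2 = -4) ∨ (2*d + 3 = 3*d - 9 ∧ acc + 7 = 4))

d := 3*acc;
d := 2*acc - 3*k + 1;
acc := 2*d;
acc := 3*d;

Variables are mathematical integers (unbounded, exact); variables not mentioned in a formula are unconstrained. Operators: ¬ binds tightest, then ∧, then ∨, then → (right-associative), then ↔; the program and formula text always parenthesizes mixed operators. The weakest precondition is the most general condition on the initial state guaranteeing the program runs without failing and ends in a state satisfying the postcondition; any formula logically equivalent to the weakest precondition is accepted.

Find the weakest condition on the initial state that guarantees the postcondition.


Working backward. After the program, the postcondition ((k + d - 1 > 0 ∧ acc + 2 < d + 2*acc - 5) ↔ (¬(2*acc ≠ 5))) ∧ ((3*k + 5 < -3 ∨ k + 3*k + 2 = -4) ∨ (2*d + 3 = 3*d - 9 ∧ acc + 7 = 4)) must hold; in canonical form it is ((d + k > 1 ∧ acc + d > 7) ↔ (¬(2*acc ≠ 5))) ∧ (3*k < -8 ∨ 4*k = -6 ∨ (d = 12 ∧ acc = -3)).
Before acc := 3*d: ((d + k > 1 ∧ 4*d > 7) ↔ (¬(6*d ≠ 5))) ∧ (3*k < -8 ∨ 4*k = -6 ∨ (d = 12 ∧ 3*d = -3))
Before acc := 2*d: ((d + k > 1 ∧ 4*d > 7) ↔ (¬(6*d ≠ 5))) ∧ (3*k < -8 ∨ 4*k = -6 ∨ (d = 12 ∧ 3*d = -3))
Before d := 2*acc - 3*k + 1: ((2*acc > 2*k ∧ 8*acc > 12*k + 3) ↔ (¬(12*acc ≠ 18*k - 1))) ∧ (3*k < -8 ∨ 4*k = -6 ∨ (2*acc = 3*k + 11 ∧ 6*acc = 9*k - 6))
Before d := 3*acc: ((2*acc > 2*k ∧ 8*acc > 12*k + 3) ↔ (¬(12*acc ≠ 18*k - 1))) ∧ (3*k < -8 ∨ 4*k = -6 ∨ (2*acc = 3*k + 11 ∧ 6*acc = 9*k - 6))
Answer: WP = ((2*acc > 2*k ∧ 8*acc > 12*k + 3) ↔ (¬(12*acc ≠ 18*k - 1))) ∧ (3*k < -8 ∨ 4*k = -6 ∨ (2*acc = 3*k + 11 ∧ 6*acc = 9*k - 6))


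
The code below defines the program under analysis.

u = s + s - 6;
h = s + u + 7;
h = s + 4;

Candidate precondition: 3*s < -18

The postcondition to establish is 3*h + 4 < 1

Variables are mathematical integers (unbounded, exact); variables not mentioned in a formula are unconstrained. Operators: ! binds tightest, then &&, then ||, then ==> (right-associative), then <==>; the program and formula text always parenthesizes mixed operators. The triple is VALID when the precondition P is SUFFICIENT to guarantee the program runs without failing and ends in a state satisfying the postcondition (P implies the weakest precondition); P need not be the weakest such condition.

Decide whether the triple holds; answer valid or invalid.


Working backward. After the program, the postcondition 3*h + 4 < 1 must hold; in canonical form it is 3*h < -3.
Before h := s + 4: 3*s < -15
Before h := s + u + 7: 3*s < -15
Before u := s + s - 6: 3*s < -15
The weakest precondition is 3*s < -15.
Check whether 3*s < -18 implies it.
Every state satisfying the precondition satisfies the weakest precondition: the implication holds.
Answer: valid


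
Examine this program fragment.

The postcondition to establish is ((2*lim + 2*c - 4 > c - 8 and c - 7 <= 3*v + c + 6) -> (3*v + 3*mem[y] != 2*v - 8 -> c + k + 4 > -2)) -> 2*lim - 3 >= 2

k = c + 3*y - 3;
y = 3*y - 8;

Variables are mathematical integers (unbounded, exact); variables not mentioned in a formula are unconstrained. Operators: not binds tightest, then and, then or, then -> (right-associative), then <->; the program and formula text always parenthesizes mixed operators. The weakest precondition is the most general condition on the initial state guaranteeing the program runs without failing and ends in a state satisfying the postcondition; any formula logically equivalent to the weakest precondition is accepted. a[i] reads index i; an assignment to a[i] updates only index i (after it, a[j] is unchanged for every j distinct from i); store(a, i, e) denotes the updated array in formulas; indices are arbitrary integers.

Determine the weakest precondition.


Working backward. After the program, the postcondition ((2*lim + 2*c - 4 > c - 8 and c - 7 <= 3*v + c + 6) -> (3*v + 3*mem[y] != 2*v - 8 -> c + k + 4 > -2)) -> 2*lim - 3 >= 2 must hold; in canonical form it is ((c + 2*lim > -4 and 3*v >= -13) -> (3*mem[y] + v != -8 -> c + k > -6)) -> 2*lim >= 5.
Before y := 3*y - 8: ((c + 2*lim > -4 and 3*v >= -13) -> (3*mem[3*y - 8] + v != -8 -> c + k > -6)) -> 2*lim >= 5
Before k := c + 3*y - 3: ((c + 2*lim > -4 and 3*v >= -13) -> (3*mem[3*y - 8] + v != -8 -> 2*c + 3*y > -3)) -> 2*lim >= 5
Answer: WP = ((c + 2*lim > -4 and 3*v >= -13) -> (3*mem[3*y - 8] + v != -8 -> 2*c + 3*y > -3)) -> 2*lim >= 5


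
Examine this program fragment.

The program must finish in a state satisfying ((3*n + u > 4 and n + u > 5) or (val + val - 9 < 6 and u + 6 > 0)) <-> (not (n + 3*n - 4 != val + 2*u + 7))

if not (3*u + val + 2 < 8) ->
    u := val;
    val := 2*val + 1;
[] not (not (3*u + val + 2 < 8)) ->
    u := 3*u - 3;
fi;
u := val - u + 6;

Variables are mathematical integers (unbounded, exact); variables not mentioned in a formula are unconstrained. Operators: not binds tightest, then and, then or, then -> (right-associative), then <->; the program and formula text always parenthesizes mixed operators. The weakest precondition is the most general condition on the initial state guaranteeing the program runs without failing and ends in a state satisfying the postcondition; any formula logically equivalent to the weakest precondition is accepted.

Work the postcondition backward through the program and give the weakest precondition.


Working backward. After the program, the postcondition ((3*n + u > 4 and n + u > 5) or (val + val - 9 < 6 and u + 6 > 0)) <-> (not (n + 3*n - 4 != val + 2*u + 7)) must hold; in canonical form it is ((3*n + u > 4 and n + u > 5) or (2*val < 15 and u > -6)) <-> (not (4*n != 2*u + val + 11)).
Before u := val - u + 6: ((3*n + val > u - 2 and n + val > u - 1) or (2*val < 15 and val > u - 12)) <-> (not (4*n + 2*u != 3*val + 23))
Then branch requires ((3*n + val > -3 and n + val > -2) or (4*val < 13 and val > -13)) <-> (not (4*n != 4*val + 26)); else branch requires ((3*n + val > 3*u - 5 and n + val > 3*u - 4) or (2*val < 15 and val > 3*u - 15)) <-> (not (4*n + 6*u != 3*val + 29)).
Before the if: ((not (3*u + val < 6)) -> (((3*n + val > -3 and n + val > -2) or (4*val < 13 and val > -13)) <-> (not (4*n != 4*val + 26)))) and (3*u + val < 6 -> (((3*n + val > 3*u - 5 and n + val > 3*u - 4) or (2*val < 15 and val > 3*u - 15)) <-> (not (4*n + 6*u != 3*val + 29))))
Answer: WP = ((not (3*u + val < 6)) -> (((3*n + val > -3 and n + val > -2) or (4*val < 13 and val > -13)) <-> (not (4*n != 4*val + 26)))) and (3*u + val < 6 -> (((3*n + val > 3*u - 5 and n + val > 3*u - 4) or (2*val < 15 and val > 3*u - 15)) <-> (not (4*n + 6*u != 3*val + 29))))


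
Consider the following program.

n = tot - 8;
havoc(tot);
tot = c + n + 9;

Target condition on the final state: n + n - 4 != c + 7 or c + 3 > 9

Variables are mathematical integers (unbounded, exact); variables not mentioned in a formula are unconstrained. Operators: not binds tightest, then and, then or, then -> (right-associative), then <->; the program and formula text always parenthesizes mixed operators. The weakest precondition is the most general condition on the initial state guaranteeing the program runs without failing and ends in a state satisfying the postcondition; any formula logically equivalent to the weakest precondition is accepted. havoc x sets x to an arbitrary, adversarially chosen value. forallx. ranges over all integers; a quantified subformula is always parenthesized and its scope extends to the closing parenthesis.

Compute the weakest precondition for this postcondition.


Working backward. After the program, the postcondition n + n - 4 != c + 7 or c + 3 > 9 must hold; in canonical form it is 2*n != c + 11 or c > 6.
Before tot := c + n + 9: 2*n != c + 11 or c > 6
Before havoc tot: 2*n != c + 11 or c > 6
Before n := tot - 8: 2*tot != c + 27 or c > 6
Answer: WP = 2*tot != c + 27 or c > 6


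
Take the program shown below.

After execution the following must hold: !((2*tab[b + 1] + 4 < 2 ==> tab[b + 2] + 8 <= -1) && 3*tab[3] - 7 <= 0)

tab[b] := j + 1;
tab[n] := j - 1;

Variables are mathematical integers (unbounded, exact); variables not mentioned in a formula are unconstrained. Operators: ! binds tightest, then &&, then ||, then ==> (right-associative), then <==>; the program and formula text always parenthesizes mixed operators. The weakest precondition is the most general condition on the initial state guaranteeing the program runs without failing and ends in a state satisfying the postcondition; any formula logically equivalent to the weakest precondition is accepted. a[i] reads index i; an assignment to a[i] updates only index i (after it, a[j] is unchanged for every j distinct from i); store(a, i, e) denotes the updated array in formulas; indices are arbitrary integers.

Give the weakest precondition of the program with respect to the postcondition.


Working backward. After the program, the postcondition !((2*tab[b + 1] + 4 < 2 ==> tab[b + 2] + 8 <= -1) && 3*tab[3] - 7 <= 0) must hold; in canonical form it is !((2*tab[b + 1] < -2 ==> tab[b + 2] <= -9) && 3*tab[3] <= 7).
Before tab[n] := j - 1: !((2*store(tab, n, j - 1)[b + 1] < -2 ==> store(tab, n, j - 1)[b + 2] <= -9) && 3*store(tab, n, j - 1)[3] <= 7)
Before tab[b] := j + 1: !((2*store(store(tab, b, j + 1), n, j - 1)[b + 1] < -2 ==> store(store(tab, b, j + 1), n, j - 1)[b + 2] <= -9) && 3*store(store(tab, b, j + 1), n, j - 1)[3] <= 7)
Answer: WP = !((2*store(store(tab, b, j + 1), n, j - 1)[b + 1] < -2 ==> store(store(tab, b, j + 1), n, j - 1)[b + 2] <= -9) && 3*store(store(tab, b, j + 1), n, j - 1)[3] <= 7)


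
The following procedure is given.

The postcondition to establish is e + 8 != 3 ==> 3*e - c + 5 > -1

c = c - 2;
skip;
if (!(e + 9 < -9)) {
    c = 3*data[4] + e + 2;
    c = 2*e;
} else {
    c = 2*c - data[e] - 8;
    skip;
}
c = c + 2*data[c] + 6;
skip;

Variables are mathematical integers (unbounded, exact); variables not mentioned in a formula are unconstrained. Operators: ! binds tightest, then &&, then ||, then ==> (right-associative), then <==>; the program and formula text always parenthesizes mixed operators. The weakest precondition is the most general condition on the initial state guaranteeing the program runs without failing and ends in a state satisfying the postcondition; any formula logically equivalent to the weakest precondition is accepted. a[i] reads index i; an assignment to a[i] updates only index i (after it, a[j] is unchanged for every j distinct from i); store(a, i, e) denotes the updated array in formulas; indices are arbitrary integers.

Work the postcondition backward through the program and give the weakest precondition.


Working backward. After the program, the postcondition e + 8 != 3 ==> 3*e - c + 5 > -1 must hold; in canonical form it is e != -5 ==> 3*e > c - 6.
Before skip: e != -5 ==> 3*e > c - 6
Before c := c + 2*data[c] + 6: e != -5 ==> 3*e > 2*data[c] + c
Then branch requires e != -5 ==> e > 2*data[2*e]; else branch requires e != -5 ==> data[e] + 3*e > 2*data[-data[e] + 2*c - 8] + 2*c - 8.
Before the if: ((!(e < -18)) ==> (e != -5 ==> e > 2*data[2*e])) && (e < -18 ==> (e != -5 ==> data[e] + 3*e > 2*data[-data[e] + 2*c - 8] + 2*c - 8))
Before skip: ((!(e < -18)) ==> (e != -5 ==> e > 2*data[2*e])) && (e < -18 ==> (e != -5 ==> data[e] + 3*e > 2*data[-data[e] + 2*c - 8] + 2*c - 8))
Before c := c - 2: ((!(e < -18)) ==> (e != -5 ==> e > 2*data[2*e])) && (e < -18 ==> (e != -5 ==> data[e] + 3*e > 2*data[-data[e] + 2*c - 12] + 2*c - 12))
Answer: WP = ((!(e < -18)) ==> (e != -5 ==> e > 2*data[2*e])) && (e < -18 ==> (e != -5 ==> data[e] + 3*e > 2*data[-data[e] + 2*c - 12] + 2*c - 12))


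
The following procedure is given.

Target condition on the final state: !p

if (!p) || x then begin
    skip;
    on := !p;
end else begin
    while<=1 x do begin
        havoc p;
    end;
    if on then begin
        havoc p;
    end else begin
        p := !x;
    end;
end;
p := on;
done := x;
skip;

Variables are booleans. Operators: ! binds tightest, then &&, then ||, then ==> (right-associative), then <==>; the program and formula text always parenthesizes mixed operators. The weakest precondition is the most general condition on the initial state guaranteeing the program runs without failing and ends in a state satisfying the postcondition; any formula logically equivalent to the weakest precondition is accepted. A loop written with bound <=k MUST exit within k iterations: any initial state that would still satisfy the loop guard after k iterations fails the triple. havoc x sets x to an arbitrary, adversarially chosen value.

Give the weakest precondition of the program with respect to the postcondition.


Working backward. After the program, !p must hold.
Before skip: !p
Before done := x: !p
Before p := on: !on
Then branch requires p; else branch requires (x ==> ((!x) && (on ==> (!on)))) && ((!x) ==> (on ==> (!on))).
Before the if: (((!p) || x) ==> p) && ((!((!p) || x)) ==> ((x ==> ((!x) && (on ==> (!on)))) && ((!x) ==> (on ==> (!on)))))
Answer: WP = (((!p) || x) ==> p) && ((!((!p) || x)) ==> ((x ==> ((!x) && (on ==> (!on)))) && ((!x) ==> (on ==> (!on)))))


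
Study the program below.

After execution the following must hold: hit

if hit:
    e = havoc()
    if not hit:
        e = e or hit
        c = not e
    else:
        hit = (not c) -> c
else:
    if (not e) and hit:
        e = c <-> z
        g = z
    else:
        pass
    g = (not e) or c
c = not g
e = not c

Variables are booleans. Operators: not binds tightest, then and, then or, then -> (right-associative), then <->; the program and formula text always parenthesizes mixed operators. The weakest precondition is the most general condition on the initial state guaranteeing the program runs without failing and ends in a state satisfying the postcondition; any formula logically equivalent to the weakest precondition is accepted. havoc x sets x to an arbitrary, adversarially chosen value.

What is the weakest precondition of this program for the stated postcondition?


Working backward. After the program, hit must hold.
Before e := not c: hit
Before c := not g: hit
Then branch requires ((not hit) -> hit) and (hit -> ((not c) -> c)); else branch requires (((not e) and hit) -> hit) and ((not ((not e) and hit)) -> hit).
Before the if: (hit -> (((not hit) -> hit) and (hit -> ((not c) -> c)))) and ((not hit) -> ((((not e) and hit) -> hit) and ((not ((not e) and hit)) -> hit)))
Answer: WP = (hit -> (((not hit) -> hit) and (hit -> ((not c) -> c)))) and ((not hit) -> ((((not e) and hit) -> hit) and ((not ((not e) and hit)) -> hit)))
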